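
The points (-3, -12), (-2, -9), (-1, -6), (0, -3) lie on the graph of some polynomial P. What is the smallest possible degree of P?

1

Forward differences of the values at n = -3, -2, -1, 0:
  P  : -12  -9  -6  -3
  Δ  : 3  3  3
  Δ^2: 0  0
  Δ^3: 0
The first differences are constant (3) and nonzero, while all higher differences vanish, so the minimal degree is 1.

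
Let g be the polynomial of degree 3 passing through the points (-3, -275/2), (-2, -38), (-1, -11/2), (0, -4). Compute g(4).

Forward differences of the values at s = -3, -2, -1, 0:
  g  : -275/2  -38  -11/2  -4
  Δ  : 199/2  65/2  3/2
  Δ^2: -67  -31
  Δ^3: 36
The third differences are constant, confirming degree 3.
Interpolating (Newton forward form) and evaluating at s = 4 gives g(4) = 412.

412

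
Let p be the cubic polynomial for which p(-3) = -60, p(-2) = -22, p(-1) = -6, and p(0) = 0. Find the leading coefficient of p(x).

2

Write p(x) = ax^3 + bx^2 + cx + d. Substituting each data point gives a linear system:
  -27a + 9b - 3c + d = -60
  -8a + 4b - 2c + d = -22
  -a + b - c + d = -6
  d = 0
Solving the system yields a = 2, b = 1, c = 5, d = 0.
So p(x) = 2x^3 + x^2 + 5x.
The leading coefficient is 2.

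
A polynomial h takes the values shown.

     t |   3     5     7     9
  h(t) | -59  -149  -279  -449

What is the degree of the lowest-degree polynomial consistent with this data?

Forward differences of the values at t = 3, 5, 7, 9:
  h  : -59  -149  -279  -449
  Δ  : -90  -130  -170
  Δ^2: -40  -40
  Δ^3: 0
The second differences are constant (-40) and nonzero, while all higher differences vanish, so the minimal degree is 2.

2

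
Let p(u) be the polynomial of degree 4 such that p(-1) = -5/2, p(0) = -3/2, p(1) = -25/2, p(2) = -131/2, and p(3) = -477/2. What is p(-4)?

Using the Lagrange interpolation formula with nodes -1, 0, 1, 2, 3:
  L_0(u) = u(u - 1)(u - 2)(u - 3) / 24
  L_1(u) = (u + 1)(u - 1)(u - 2)(u - 3) / -6
  L_2(u) = (u + 1)u(u - 2)(u - 3) / 4
  L_3(u) = (u + 1)u(u - 1)(u - 3) / -6
  L_4(u) = (u + 1)u(u - 1)(u - 2) / 24
Then p(u) = -5/2·L_0(u) - 3/2·L_1(u) - 25/2·L_2(u) - 131/2·L_3(u) - 477/2·L_4(u).
Expanding and collecting terms gives p(u) = -2u^4 - u^3 - 4u^2 - 4u - 3/2.
Evaluating at u = -4: p(-4) = -995/2.

-995/2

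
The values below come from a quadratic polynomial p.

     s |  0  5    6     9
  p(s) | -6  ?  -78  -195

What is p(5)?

The 3 known points determine the degree-2 polynomial uniquely.
Write p(s) = as^2 + bs + c. Substituting each data point gives a linear system:
  c = -6
  36a + 6b + c = -78
  81a + 9b + c = -195
Solving the system yields a = -3, b = 6, c = -6.
So p(s) = -3s^2 + 6s - 6.
Then p(5) = -51.

-51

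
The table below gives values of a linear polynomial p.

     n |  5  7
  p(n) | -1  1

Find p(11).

Write p(n) = an + b. Substituting each data point gives a linear system:
  5a + b = -1
  7a + b = 1
Solving the system yields a = 1, b = -6.
So p(n) = n - 6.
Then p(11) = 5.

5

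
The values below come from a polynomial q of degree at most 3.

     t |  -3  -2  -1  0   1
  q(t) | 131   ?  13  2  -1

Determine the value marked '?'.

50

The 4 known points determine the degree-3 polynomial uniquely.
Write q(t) = at^3 + bt^2 + ct + d. Substituting each data point gives a linear system:
  -27a + 9b - 3c + d = 131
  -a + b - c + d = 13
  d = 2
  a + b + c + d = -1
Solving the system yields a = -3, b = 4, c = -4, d = 2.
So q(t) = -3t^3 + 4t^2 - 4t + 2.
Then q(-2) = 50.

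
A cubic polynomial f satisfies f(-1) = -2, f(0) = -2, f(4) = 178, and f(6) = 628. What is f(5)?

358

Write f(s) = as^3 + bs^2 + cs + d. Substituting each data point gives a linear system:
  -a + b - c + d = -2
  d = -2
  64a + 16b + 4c + d = 178
  216a + 36b + 6c + d = 628
Solving the system yields a = 3, b = 0, c = -3, d = -2.
So f(s) = 3s^3 - 3s - 2.
Then f(5) = 358.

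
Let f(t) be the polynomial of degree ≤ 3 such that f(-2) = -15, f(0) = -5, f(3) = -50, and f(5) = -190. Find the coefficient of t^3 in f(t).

Write f(t) = at^3 + bt^2 + ct + d. Substituting each data point gives a linear system:
  -8a + 4b - 2c + d = -15
  d = -5
  27a + 9b + 3c + d = -50
  125a + 25b + 5c + d = -190
Solving the system yields a = -1, b = -3, c = 3, d = -5.
So f(t) = -t^3 - 3t^2 + 3t - 5.
The leading coefficient is -1.

-1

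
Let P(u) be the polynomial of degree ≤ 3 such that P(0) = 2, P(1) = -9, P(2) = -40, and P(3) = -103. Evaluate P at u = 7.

Write P(u) = au^3 + bu^2 + cu + d. Substituting each data point gives a linear system:
  d = 2
  a + b + c + d = -9
  8a + 4b + 2c + d = -40
  27a + 9b + 3c + d = -103
Solving the system yields a = -2, b = -4, c = -5, d = 2.
So P(u) = -2u^3 - 4u^2 - 5u + 2.
Then P(7) = -915.

-915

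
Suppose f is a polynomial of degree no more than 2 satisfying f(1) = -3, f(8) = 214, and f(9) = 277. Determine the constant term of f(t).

-2

Write f(t) = at^2 + bt + c. Substituting each data point gives a linear system:
  a + b + c = -3
  64a + 8b + c = 214
  81a + 9b + c = 277
Solving the system yields a = 4, b = -5, c = -2.
So f(t) = 4t^2 - 5t - 2.
The constant term is -2.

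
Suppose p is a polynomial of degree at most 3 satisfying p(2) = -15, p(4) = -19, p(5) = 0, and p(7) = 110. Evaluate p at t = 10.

545

Using the Lagrange interpolation formula with nodes 2, 4, 5, 7:
  L_0(t) = (t - 4)(t - 5)(t - 7) / -30
  L_1(t) = (t - 2)(t - 5)(t - 7) / 6
  L_2(t) = (t - 2)(t - 4)(t - 7) / -6
  L_3(t) = (t - 2)(t - 4)(t - 5) / 30
Then p(t) = -15·L_0(t) - 19·L_1(t) + 0·L_2(t) + 110·L_3(t).
Expanding and collecting terms gives p(t) = t^3 - 4t^2 - 6t + 5.
Evaluating at t = 10: p(10) = 545.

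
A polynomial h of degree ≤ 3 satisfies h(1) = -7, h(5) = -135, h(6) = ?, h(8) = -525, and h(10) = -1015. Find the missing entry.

-227

The 4 known points determine the degree-3 polynomial uniquely.
Write h(s) = as^3 + bs^2 + cs + d. Substituting each data point gives a linear system:
  a + b + c + d = -7
  125a + 25b + 5c + d = -135
  512a + 64b + 8c + d = -525
  1000a + 100b + 10c + d = -1015
Solving the system yields a = -1, b = 0, c = -1, d = -5.
So h(s) = -s^3 - s - 5.
Then h(6) = -227.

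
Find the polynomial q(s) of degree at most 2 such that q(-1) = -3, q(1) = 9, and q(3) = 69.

q(s) = 6s^2 + 6s - 3

Write q(s) = as^2 + bs + c. Substituting each data point gives a linear system:
  a - b + c = -3
  a + b + c = 9
  9a + 3b + c = 69
Solving the system yields a = 6, b = 6, c = -3.
So q(s) = 6s^2 + 6s - 3.
Check: q(3) = 69. ✓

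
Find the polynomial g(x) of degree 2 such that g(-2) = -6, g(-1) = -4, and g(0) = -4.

g(x) = -x^2 - x - 4

Using the Lagrange interpolation formula with nodes -2, -1, 0:
  L_0(x) = (x + 1)x / 2
  L_1(x) = (x + 2)x / -1
  L_2(x) = (x + 2)(x + 1) / 2
Then g(x) = -6·L_0(x) - 4·L_1(x) - 4·L_2(x).
Expanding and collecting terms gives g(x) = -x^2 - x - 4.
Check: g(-1) = -4. ✓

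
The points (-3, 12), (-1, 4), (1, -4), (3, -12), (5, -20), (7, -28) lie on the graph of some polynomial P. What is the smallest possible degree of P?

1

Forward differences of the values at u = -3, -1, 1, 3, 5, 7:
  P  : 12  4  -4  -12  -20  -28
  Δ  : -8  -8  -8  -8  -8
  Δ^2: 0  0  0  0
  Δ^3: 0  0  0
  Δ^4: 0  0
  Δ^5: 0
The first differences are constant (-8) and nonzero, while all higher differences vanish, so the minimal degree is 1.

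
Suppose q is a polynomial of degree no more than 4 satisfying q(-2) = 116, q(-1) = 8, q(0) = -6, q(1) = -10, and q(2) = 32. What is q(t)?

Write q(t) = at^4 + bt^3 + ct^2 + dt + e. Substituting each data point gives a linear system:
  16a - 8b + 4c - 2d + e = 116
  a - b + c - d + e = 8
  e = -6
  a + b + c + d + e = -10
  16a + 8b + 4c + 2d + e = 32
Solving the system yields a = 5, b = -4, c = 0, d = -5, e = -6.
So q(t) = 5t⁴ - 4t³ - 5t - 6.
Check: q(0) = -6. ✓

q(t) = 5t^4 - 4t^3 - 5t - 6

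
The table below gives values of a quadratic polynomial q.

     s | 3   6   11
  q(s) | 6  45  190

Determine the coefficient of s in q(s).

-5

Write q(s) = as^2 + bs + c. Substituting each data point gives a linear system:
  9a + 3b + c = 6
  36a + 6b + c = 45
  121a + 11b + c = 190
Solving the system yields a = 2, b = -5, c = 3.
So q(s) = 2s^2 - 5s + 3.
The coefficient of s is -5.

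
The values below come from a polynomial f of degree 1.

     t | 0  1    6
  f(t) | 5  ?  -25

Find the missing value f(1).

0

The 2 known points determine the degree-1 polynomial uniquely.
Write f(t) = at + b. Substituting each data point gives a linear system:
  b = 5
  6a + b = -25
Solving the system yields a = -5, b = 5.
So f(t) = -5t + 5.
Then f(1) = 0.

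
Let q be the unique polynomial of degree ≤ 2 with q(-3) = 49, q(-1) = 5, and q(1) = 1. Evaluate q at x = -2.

22

Write q(x) = ax^2 + bx + c. Substituting each data point gives a linear system:
  9a - 3b + c = 49
  a - b + c = 5
  a + b + c = 1
Solving the system yields a = 5, b = -2, c = -2.
So q(x) = 5x^2 - 2x - 2.
Then q(-2) = 22.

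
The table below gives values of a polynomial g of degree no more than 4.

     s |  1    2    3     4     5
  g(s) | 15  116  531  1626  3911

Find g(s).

Write g(s) = as^4 + bs^3 + cs^2 + ds + e. Substituting each data point gives a linear system:
  a + b + c + d + e = 15
  16a + 8b + 4c + 2d + e = 116
  81a + 27b + 9c + 3d + e = 531
  256a + 64b + 16c + 4d + e = 1626
  625a + 125b + 25c + 5d + e = 3911
Solving the system yields a = 6, b = 1, c = 1, d = 1, e = 6.
So g(s) = 6s^4 + s^3 + s^2 + s + 6.
Check: g(4) = 1626. ✓

g(s) = 6s^4 + s^3 + s^2 + s + 6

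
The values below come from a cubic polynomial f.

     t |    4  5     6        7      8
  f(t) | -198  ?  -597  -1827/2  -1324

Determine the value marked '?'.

On equispaced nodes a degree-3 polynomial has vanishing fourth forward difference, so
  f(4) - 4·f(5) + 6·f(6) - 4·f(7) + f(8) = 0.
Substituting the known values and solving for f(5):
  -4·f(5) = 1450
  f(5) = -725/2.

-725/2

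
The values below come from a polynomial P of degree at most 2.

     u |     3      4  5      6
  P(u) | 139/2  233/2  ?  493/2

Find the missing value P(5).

The 3 known points determine the degree-2 polynomial uniquely.
Write P(u) = au^2 + bu + c. Substituting each data point gives a linear system:
  9a + 3b + c = 139/2
  16a + 4b + c = 233/2
  36a + 6b + c = 493/2
Solving the system yields a = 6, b = 5, c = 1/2.
So P(u) = 6u^2 + 5u + 1/2.
Then P(5) = 351/2.

351/2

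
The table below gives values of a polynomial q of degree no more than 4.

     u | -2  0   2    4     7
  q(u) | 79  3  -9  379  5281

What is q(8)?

Using the Lagrange interpolation formula with nodes -2, 0, 2, 4, 7:
  L_0(u) = u(u - 2)(u - 4)(u - 7) / 432
  L_1(u) = (u + 2)(u - 2)(u - 4)(u - 7) / -112
  L_2(u) = (u + 2)u(u - 4)(u - 7) / 80
  L_3(u) = (u + 2)u(u - 2)(u - 7) / -144
  L_4(u) = (u + 2)u(u - 2)(u - 4) / 945
Then q(u) = 79·L_0(u) + 3·L_1(u) - 9·L_2(u) + 379·L_3(u) + 5281·L_4(u).
Expanding and collecting terms gives q(u) = 3u^4 - 5u^3 - 4u^2 - 2u + 3.
Evaluating at u = 8: q(8) = 9459.

9459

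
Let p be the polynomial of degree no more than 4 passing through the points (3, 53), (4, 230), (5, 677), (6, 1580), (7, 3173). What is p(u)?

p(u) = 2u^4 - 5u^3 + u^2 + 5u + 2

Write p(u) = au^4 + bu^3 + cu^2 + du + e. Substituting each data point gives a linear system:
  81a + 27b + 9c + 3d + e = 53
  256a + 64b + 16c + 4d + e = 230
  625a + 125b + 25c + 5d + e = 677
  1296a + 216b + 36c + 6d + e = 1580
  2401a + 343b + 49c + 7d + e = 3173
Solving the system yields a = 2, b = -5, c = 1, d = 5, e = 2.
So p(u) = 2u^4 - 5u^3 + u^2 + 5u + 2.
Check: p(7) = 3173. ✓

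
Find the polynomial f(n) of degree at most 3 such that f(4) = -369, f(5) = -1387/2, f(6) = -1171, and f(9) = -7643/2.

f(n) = -5n^3 - (3/2)n^2 - 6n - 1

Write f(n) = an^3 + bn^2 + cn + d. Substituting each data point gives a linear system:
  64a + 16b + 4c + d = -369
  125a + 25b + 5c + d = -1387/2
  216a + 36b + 6c + d = -1171
  729a + 81b + 9c + d = -7643/2
Solving the system yields a = -5, b = -3/2, c = -6, d = -1.
So f(n) = -5n^3 - (3/2)n^2 - 6n - 1.
Check: f(6) = -1171. ✓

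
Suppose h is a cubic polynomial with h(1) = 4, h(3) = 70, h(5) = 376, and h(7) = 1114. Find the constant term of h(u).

Write h(u) = au^3 + bu^2 + cu + d. Substituting each data point gives a linear system:
  a + b + c + d = 4
  27a + 9b + 3c + d = 70
  125a + 25b + 5c + d = 376
  343a + 49b + 7c + d = 1114
Solving the system yields a = 4, b = -6, c = 5, d = 1.
So h(u) = 4u^3 - 6u^2 + 5u + 1.
The constant term is 1.

1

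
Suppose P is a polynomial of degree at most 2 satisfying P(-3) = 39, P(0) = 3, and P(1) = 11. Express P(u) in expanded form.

Write P(u) = au^2 + bu + c. Substituting each data point gives a linear system:
  9a - 3b + c = 39
  c = 3
  a + b + c = 11
Solving the system yields a = 5, b = 3, c = 3.
So P(u) = 5u^2 + 3u + 3.
Check: P(-3) = 39. ✓

P(u) = 5u^2 + 3u + 3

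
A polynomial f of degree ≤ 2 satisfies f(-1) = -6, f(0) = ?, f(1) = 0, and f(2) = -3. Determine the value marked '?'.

On equispaced nodes a degree-2 polynomial has vanishing third forward difference, so
  - f(-1) + 3·f(0) - 3·f(1) + f(2) = 0.
Substituting the known values and solving for f(0):
  3·f(0) = -3
  f(0) = -1.

-1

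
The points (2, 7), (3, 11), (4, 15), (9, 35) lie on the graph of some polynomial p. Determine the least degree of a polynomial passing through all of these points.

Divided differences on the nodes 2, 3, 4, 9:
  order 0: 7  11  15  35
  order 1: 4  4  4
  order 2: 0  0
  order 3: 0
The order-1 divided differences are all 4 (nonzero) and every higher order vanishes, so the data lies on a polynomial of degree exactly 1.

1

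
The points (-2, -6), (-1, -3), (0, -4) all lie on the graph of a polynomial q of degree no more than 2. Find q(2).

-18

Using the Lagrange interpolation formula with nodes -2, -1, 0:
  L_0(x) = (x + 1)x / 2
  L_1(x) = (x + 2)x / -1
  L_2(x) = (x + 2)(x + 1) / 2
Then q(x) = -6·L_0(x) - 3·L_1(x) - 4·L_2(x).
Expanding and collecting terms gives q(x) = -2x^2 - 3x - 4.
Evaluating at x = 2: q(2) = -18.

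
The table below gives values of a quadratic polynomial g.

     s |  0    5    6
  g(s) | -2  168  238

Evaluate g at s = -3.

Write g(s) = as^2 + bs + c. Substituting each data point gives a linear system:
  c = -2
  25a + 5b + c = 168
  36a + 6b + c = 238
Solving the system yields a = 6, b = 4, c = -2.
So g(s) = 6s² + 4s - 2.
Then g(-3) = 40.

40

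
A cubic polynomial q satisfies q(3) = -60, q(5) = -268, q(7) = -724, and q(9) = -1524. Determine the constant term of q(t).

Write q(t) = at^3 + bt^2 + ct + d. Substituting each data point gives a linear system:
  27a + 9b + 3c + d = -60
  125a + 25b + 5c + d = -268
  343a + 49b + 7c + d = -724
  729a + 81b + 9c + d = -1524
Solving the system yields a = -2, b = -1, c = 2, d = -3.
So q(t) = -2t³ - t² + 2t - 3.
The constant term is -3.

-3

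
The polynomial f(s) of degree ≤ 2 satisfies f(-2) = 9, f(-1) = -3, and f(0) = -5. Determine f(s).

f(s) = 5s^2 + 3s - 5

Using the Lagrange interpolation formula with nodes -2, -1, 0:
  L_0(s) = (s + 1)s / 2
  L_1(s) = (s + 2)s / -1
  L_2(s) = (s + 2)(s + 1) / 2
Then f(s) = 9·L_0(s) - 3·L_1(s) - 5·L_2(s).
Expanding and collecting terms gives f(s) = 5s^2 + 3s - 5.
Check: f(0) = -5. ✓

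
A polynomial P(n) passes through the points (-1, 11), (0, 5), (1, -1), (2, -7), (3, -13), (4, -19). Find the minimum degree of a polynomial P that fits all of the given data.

1

Forward differences of the values at n = -1, 0, 1, 2, 3, 4:
  P  : 11  5  -1  -7  -13  -19
  Δ  : -6  -6  -6  -6  -6
  Δ^2: 0  0  0  0
  Δ^3: 0  0  0
  Δ^4: 0  0
  Δ^5: 0
The first differences are constant (-6) and nonzero, while all higher differences vanish, so the minimal degree is 1.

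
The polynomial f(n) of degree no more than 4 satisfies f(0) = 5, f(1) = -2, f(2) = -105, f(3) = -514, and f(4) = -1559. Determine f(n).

Using the Lagrange interpolation formula with nodes 0, 1, 2, 3, 4:
  L_0(n) = (n - 1)(n - 2)(n - 3)(n - 4) / 24
  L_1(n) = n(n - 2)(n - 3)(n - 4) / -6
  L_2(n) = n(n - 1)(n - 3)(n - 4) / 4
  L_3(n) = n(n - 1)(n - 2)(n - 4) / -6
  L_4(n) = n(n - 1)(n - 2)(n - 3) / 24
Then f(n) = 5·L_0(n) - 2·L_1(n) - 105·L_2(n) - 514·L_3(n) - 1559·L_4(n).
Expanding and collecting terms gives f(n) = -5n^4 - 5n^3 + 2n^2 + n + 5.
Check: f(1) = -2. ✓

f(n) = -5n^4 - 5n^3 + 2n^2 + n + 5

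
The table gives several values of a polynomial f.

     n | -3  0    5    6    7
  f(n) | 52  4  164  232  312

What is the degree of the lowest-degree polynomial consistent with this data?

Divided differences on the nodes -3, 0, 5, 6, 7:
  order 0: 52  4  164  232  312
  order 1: -16  32  68  80
  order 2: 6  6  6
  order 3: 0  0
  order 4: 0
The order-2 divided differences are all 6 (nonzero) and every higher order vanishes, so the data lies on a polynomial of degree exactly 2.

2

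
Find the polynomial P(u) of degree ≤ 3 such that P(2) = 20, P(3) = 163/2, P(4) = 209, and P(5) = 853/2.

P(u) = 4u^3 - 3u^2 + (1/2)u - 1

Using the Lagrange interpolation formula with nodes 2, 3, 4, 5:
  L_0(u) = (u - 3)(u - 4)(u - 5) / -6
  L_1(u) = (u - 2)(u - 4)(u - 5) / 2
  L_2(u) = (u - 2)(u - 3)(u - 5) / -2
  L_3(u) = (u - 2)(u - 3)(u - 4) / 6
Then P(u) = 20·L_0(u) + 163/2·L_1(u) + 209·L_2(u) + 853/2·L_3(u).
Expanding and collecting terms gives P(u) = 4u³ - 3u² + (1/2)u - 1.
Check: P(3) = 163/2. ✓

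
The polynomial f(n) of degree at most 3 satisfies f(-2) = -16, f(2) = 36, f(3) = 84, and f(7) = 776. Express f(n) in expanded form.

f(n) = 2n^3 + n^2 + 5n + 6

Write f(n) = an^3 + bn^2 + cn + d. Substituting each data point gives a linear system:
  -8a + 4b - 2c + d = -16
  8a + 4b + 2c + d = 36
  27a + 9b + 3c + d = 84
  343a + 49b + 7c + d = 776
Solving the system yields a = 2, b = 1, c = 5, d = 6.
So f(n) = 2n³ + n² + 5n + 6.
Check: f(2) = 36. ✓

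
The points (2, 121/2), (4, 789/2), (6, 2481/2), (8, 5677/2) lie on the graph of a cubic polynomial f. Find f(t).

Using the Lagrange interpolation formula with nodes 2, 4, 6, 8:
  L_0(t) = (t - 4)(t - 6)(t - 8) / -48
  L_1(t) = (t - 2)(t - 6)(t - 8) / 16
  L_2(t) = (t - 2)(t - 4)(t - 8) / -16
  L_3(t) = (t - 2)(t - 4)(t - 6) / 48
Then f(t) = 121/2·L_0(t) + 789/2·L_1(t) + 2481/2·L_2(t) + 5677/2·L_3(t).
Expanding and collecting terms gives f(t) = 5t³ + 4t² + 3t - 3/2.
Check: f(4) = 789/2. ✓

f(t) = 5t^3 + 4t^2 + 3t - 3/2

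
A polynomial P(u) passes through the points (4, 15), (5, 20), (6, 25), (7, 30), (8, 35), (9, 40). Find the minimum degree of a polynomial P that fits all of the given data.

Forward differences of the values at u = 4, 5, 6, 7, 8, 9:
  P  : 15  20  25  30  35  40
  Δ  : 5  5  5  5  5
  Δ^2: 0  0  0  0
  Δ^3: 0  0  0
  Δ^4: 0  0
  Δ^5: 0
The first differences are constant (5) and nonzero, while all higher differences vanish, so the minimal degree is 1.

1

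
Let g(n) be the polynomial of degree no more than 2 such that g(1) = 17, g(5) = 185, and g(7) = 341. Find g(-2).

17

Write g(n) = an^2 + bn + c. Substituting each data point gives a linear system:
  a + b + c = 17
  25a + 5b + c = 185
  49a + 7b + c = 341
Solving the system yields a = 6, b = 6, c = 5.
So g(n) = 6n² + 6n + 5.
Then g(-2) = 17.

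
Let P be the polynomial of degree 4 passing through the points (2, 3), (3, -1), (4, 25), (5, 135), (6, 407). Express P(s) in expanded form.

Write P(s) = as^4 + bs^3 + cs^2 + ds + e. Substituting each data point gives a linear system:
  16a + 8b + 4c + 2d + e = 3
  81a + 27b + 9c + 3d + e = -1
  256a + 64b + 16c + 4d + e = 25
  625a + 125b + 25c + 5d + e = 135
  1296a + 216b + 36c + 6d + e = 407
Solving the system yields a = 1, b = -5, c = 5, d = 1, e = 5.
So P(s) = s⁴ - 5s³ + 5s² + s + 5.
Check: P(3) = -1. ✓

P(s) = s^4 - 5s^3 + 5s^2 + s + 5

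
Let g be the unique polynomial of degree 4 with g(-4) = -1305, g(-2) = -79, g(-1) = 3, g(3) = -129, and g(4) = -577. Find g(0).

Write g(u) = au^4 + bu^3 + cu^2 + du + e. Substituting each data point gives a linear system:
  256a - 64b + 16c - 4d + e = -1305
  16a - 8b + 4c - 2d + e = -79
  a - b + c - d + e = 3
  81a + 27b + 9c + 3d + e = -129
  256a + 64b + 16c + 4d + e = -577
Solving the system yields a = -4, b = 6, c = 5, d = -5, e = 3.
So g(u) = -4u⁴ + 6u³ + 5u² - 5u + 3.
Then g(0) = 3.

3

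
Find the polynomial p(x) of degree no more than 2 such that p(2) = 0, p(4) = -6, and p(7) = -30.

p(x) = -x^2 + 3x - 2

Write p(x) = ax^2 + bx + c. Substituting each data point gives a linear system:
  4a + 2b + c = 0
  16a + 4b + c = -6
  49a + 7b + c = -30
Solving the system yields a = -1, b = 3, c = -2.
So p(x) = -x^2 + 3x - 2.
Check: p(7) = -30. ✓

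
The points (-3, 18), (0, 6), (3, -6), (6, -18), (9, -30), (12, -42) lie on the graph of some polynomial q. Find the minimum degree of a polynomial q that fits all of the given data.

1

Forward differences of the values at u = -3, 0, 3, 6, 9, 12:
  q  : 18  6  -6  -18  -30  -42
  Δ  : -12  -12  -12  -12  -12
  Δ^2: 0  0  0  0
  Δ^3: 0  0  0
  Δ^4: 0  0
  Δ^5: 0
The first differences are constant (-12) and nonzero, while all higher differences vanish, so the minimal degree is 1.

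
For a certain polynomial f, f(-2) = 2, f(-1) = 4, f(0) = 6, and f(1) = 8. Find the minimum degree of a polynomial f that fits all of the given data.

Forward differences of the values at u = -2, -1, 0, 1:
  f  : 2  4  6  8
  Δ  : 2  2  2
  Δ^2: 0  0
  Δ^3: 0
The first differences are constant (2) and nonzero, while all higher differences vanish, so the minimal degree is 1.

1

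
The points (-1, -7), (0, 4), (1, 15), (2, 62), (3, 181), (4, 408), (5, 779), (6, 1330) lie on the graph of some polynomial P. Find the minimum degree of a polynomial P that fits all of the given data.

Forward differences of the values at u = -1, 0, 1, 2, 3, 4, 5, 6:
  P  : -7  4  15  62  181  408  779  1330
  Δ  : 11  11  47  119  227  371  551
  Δ^2: 0  36  72  108  144  180
  Δ^3: 36  36  36  36  36
  Δ^4: 0  0  0  0
  Δ^5: 0  0  0
  Δ^6: 0  0
  Δ^7: 0
The third differences are constant (36) and nonzero, while all higher differences vanish, so the minimal degree is 3.

3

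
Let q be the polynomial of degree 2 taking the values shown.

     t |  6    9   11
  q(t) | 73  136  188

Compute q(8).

Write q(t) = at^2 + bt + c. Substituting each data point gives a linear system:
  36a + 6b + c = 73
  81a + 9b + c = 136
  121a + 11b + c = 188
Solving the system yields a = 1, b = 6, c = 1.
So q(t) = t^2 + 6t + 1.
Then q(8) = 113.

113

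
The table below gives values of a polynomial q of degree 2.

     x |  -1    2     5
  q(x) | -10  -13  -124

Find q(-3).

Forward differences of the values at x = -1, 2, 5:
  q  : -10  -13  -124
  Δ  : -3  -111
  Δ^2: -108
The second differences are constant, confirming degree 2.
Interpolating (Newton forward form) and evaluating at x = -3 gives q(-3) = -68.

-68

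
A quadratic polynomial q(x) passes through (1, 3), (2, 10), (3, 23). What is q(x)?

q(x) = 3x^2 - 2x + 2

Write q(x) = ax^2 + bx + c. Substituting each data point gives a linear system:
  a + b + c = 3
  4a + 2b + c = 10
  9a + 3b + c = 23
Solving the system yields a = 3, b = -2, c = 2.
So q(x) = 3x² - 2x + 2.
Check: q(3) = 23. ✓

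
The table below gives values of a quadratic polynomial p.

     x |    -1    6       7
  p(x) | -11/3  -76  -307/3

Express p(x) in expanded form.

p(x) = -2x^2 - (1/3)x - 2

Write p(x) = ax^2 + bx + c. Substituting each data point gives a linear system:
  a - b + c = -11/3
  36a + 6b + c = -76
  49a + 7b + c = -307/3
Solving the system yields a = -2, b = -1/3, c = -2.
So p(x) = -2x^2 - (1/3)x - 2.
Check: p(7) = -307/3. ✓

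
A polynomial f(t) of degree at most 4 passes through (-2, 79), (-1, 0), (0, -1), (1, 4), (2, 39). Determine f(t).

f(t) = 4t^4 - 4t^3 - t^2 + 6t - 1

Write f(t) = at^4 + bt^3 + ct^2 + dt + e. Substituting each data point gives a linear system:
  16a - 8b + 4c - 2d + e = 79
  a - b + c - d + e = 0
  e = -1
  a + b + c + d + e = 4
  16a + 8b + 4c + 2d + e = 39
Solving the system yields a = 4, b = -4, c = -1, d = 6, e = -1.
So f(t) = 4t^4 - 4t^3 - t^2 + 6t - 1.
Check: f(2) = 39. ✓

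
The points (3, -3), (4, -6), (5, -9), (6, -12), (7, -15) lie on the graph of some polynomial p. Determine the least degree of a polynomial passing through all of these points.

1

Forward differences of the values at x = 3, 4, 5, 6, 7:
  p  : -3  -6  -9  -12  -15
  Δ  : -3  -3  -3  -3
  Δ^2: 0  0  0
  Δ^3: 0  0
  Δ^4: 0
The first differences are constant (-3) and nonzero, while all higher differences vanish, so the minimal degree is 1.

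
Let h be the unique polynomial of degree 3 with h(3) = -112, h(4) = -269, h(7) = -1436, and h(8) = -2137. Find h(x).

Using the Lagrange interpolation formula with nodes 3, 4, 7, 8:
  L_0(x) = (x - 4)(x - 7)(x - 8) / -20
  L_1(x) = (x - 3)(x - 7)(x - 8) / 12
  L_2(x) = (x - 3)(x - 4)(x - 8) / -12
  L_3(x) = (x - 3)(x - 4)(x - 7) / 20
Then h(x) = -112·L_0(x) - 269·L_1(x) - 1436·L_2(x) - 2137·L_3(x).
Expanding and collecting terms gives h(x) = -4x^3 - 2x^2 + 5x - 1.
Check: h(8) = -2137. ✓

h(x) = -4x^3 - 2x^2 + 5x - 1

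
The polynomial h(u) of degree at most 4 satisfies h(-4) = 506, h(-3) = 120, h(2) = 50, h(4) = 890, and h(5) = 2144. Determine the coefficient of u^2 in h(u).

Write h(u) = au^4 + bu^3 + cu^2 + du + e. Substituting each data point gives a linear system:
  256a - 64b + 16c - 4d + e = 506
  81a - 27b + 9c - 3d + e = 120
  16a + 8b + 4c + 2d + e = 50
  256a + 64b + 16c + 4d + e = 890
  625a + 125b + 25c + 5d + e = 2144
Solving the system yields a = 3, b = 3, c = -4, d = 0, e = -6.
So h(u) = 3u^4 + 3u^3 - 4u^2 - 6.
The coefficient of u^2 is -4.

-4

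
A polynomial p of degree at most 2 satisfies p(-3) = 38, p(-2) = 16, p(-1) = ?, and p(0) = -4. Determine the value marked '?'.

2

The 3 known points determine the degree-2 polynomial uniquely.
Write p(t) = at^2 + bt + c. Substituting each data point gives a linear system:
  9a - 3b + c = 38
  4a - 2b + c = 16
  c = -4
Solving the system yields a = 4, b = -2, c = -4.
So p(t) = 4t^2 - 2t - 4.
Then p(-1) = 2.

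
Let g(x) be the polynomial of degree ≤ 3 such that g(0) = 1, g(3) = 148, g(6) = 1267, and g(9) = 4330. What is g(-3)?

Write g(x) = ax^3 + bx^2 + cx + d. Substituting each data point gives a linear system:
  d = 1
  27a + 9b + 3c + d = 148
  216a + 36b + 6c + d = 1267
  729a + 81b + 9c + d = 4330
Solving the system yields a = 6, b = 0, c = -5, d = 1.
So g(x) = 6x^3 - 5x + 1.
Then g(-3) = -146.

-146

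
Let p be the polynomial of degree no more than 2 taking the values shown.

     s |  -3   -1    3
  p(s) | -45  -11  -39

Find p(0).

Write p(s) = as^2 + bs + c. Substituting each data point gives a linear system:
  9a - 3b + c = -45
  a - b + c = -11
  9a + 3b + c = -39
Solving the system yields a = -4, b = 1, c = -6.
So p(s) = -4s^2 + s - 6.
Then p(0) = -6.

-6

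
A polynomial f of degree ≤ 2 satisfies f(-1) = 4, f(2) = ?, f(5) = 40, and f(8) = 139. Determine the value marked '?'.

The 3 known points determine the degree-2 polynomial uniquely.
Write f(n) = an^2 + bn + c. Substituting each data point gives a linear system:
  a - b + c = 4
  25a + 5b + c = 40
  64a + 8b + c = 139
Solving the system yields a = 3, b = -6, c = -5.
So f(n) = 3n^2 - 6n - 5.
Then f(2) = -5.

-5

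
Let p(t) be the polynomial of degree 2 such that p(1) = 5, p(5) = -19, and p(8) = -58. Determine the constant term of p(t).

6

Write p(t) = at^2 + bt + c. Substituting each data point gives a linear system:
  a + b + c = 5
  25a + 5b + c = -19
  64a + 8b + c = -58
Solving the system yields a = -1, b = 0, c = 6.
So p(t) = -t^2 + 6.
The constant term is 6.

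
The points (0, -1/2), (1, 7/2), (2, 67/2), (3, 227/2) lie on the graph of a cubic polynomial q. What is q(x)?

q(x) = 4x^3 + x^2 - x - 1/2

Using the Lagrange interpolation formula with nodes 0, 1, 2, 3:
  L_0(x) = (x - 1)(x - 2)(x - 3) / -6
  L_1(x) = x(x - 2)(x - 3) / 2
  L_2(x) = x(x - 1)(x - 3) / -2
  L_3(x) = x(x - 1)(x - 2) / 6
Then q(x) = -1/2·L_0(x) + 7/2·L_1(x) + 67/2·L_2(x) + 227/2·L_3(x).
Expanding and collecting terms gives q(x) = 4x^3 + x^2 - x - 1/2.
Check: q(3) = 227/2. ✓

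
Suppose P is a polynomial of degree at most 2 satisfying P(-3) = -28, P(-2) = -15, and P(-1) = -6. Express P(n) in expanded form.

Using the Lagrange interpolation formula with nodes -3, -2, -1:
  L_0(n) = (n + 2)(n + 1) / 2
  L_1(n) = (n + 3)(n + 1) / -1
  L_2(n) = (n + 3)(n + 2) / 2
Then P(n) = -28·L_0(n) - 15·L_1(n) - 6·L_2(n).
Expanding and collecting terms gives P(n) = -2n² + 3n - 1.
Check: P(-2) = -15. ✓

P(n) = -2n^2 + 3n - 1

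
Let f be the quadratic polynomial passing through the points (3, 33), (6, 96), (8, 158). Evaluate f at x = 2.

Write f(x) = ax^2 + bx + c. Substituting each data point gives a linear system:
  9a + 3b + c = 33
  36a + 6b + c = 96
  64a + 8b + c = 158
Solving the system yields a = 2, b = 3, c = 6.
So f(x) = 2x^2 + 3x + 6.
Then f(2) = 20.

20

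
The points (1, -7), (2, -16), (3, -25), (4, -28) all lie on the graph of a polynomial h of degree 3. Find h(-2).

Using the Lagrange interpolation formula with nodes 1, 2, 3, 4:
  L_0(t) = (t - 2)(t - 3)(t - 4) / -6
  L_1(t) = (t - 1)(t - 3)(t - 4) / 2
  L_2(t) = (t - 1)(t - 2)(t - 4) / -2
  L_3(t) = (t - 1)(t - 2)(t - 3) / 6
Then h(t) = -7·L_0(t) - 16·L_1(t) - 25·L_2(t) - 28·L_3(t).
Expanding and collecting terms gives h(t) = t^3 - 6t^2 + 2t - 4.
Evaluating at t = -2: h(-2) = -40.

-40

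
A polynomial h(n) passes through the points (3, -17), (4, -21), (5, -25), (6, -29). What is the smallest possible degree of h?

Forward differences of the values at n = 3, 4, 5, 6:
  h  : -17  -21  -25  -29
  Δ  : -4  -4  -4
  Δ^2: 0  0
  Δ^3: 0
The first differences are constant (-4) and nonzero, while all higher differences vanish, so the minimal degree is 1.

1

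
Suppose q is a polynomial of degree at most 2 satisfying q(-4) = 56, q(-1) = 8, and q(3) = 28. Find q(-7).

158

Write q(u) = au^2 + bu + c. Substituting each data point gives a linear system:
  16a - 4b + c = 56
  a - b + c = 8
  9a + 3b + c = 28
Solving the system yields a = 3, b = -1, c = 4.
So q(u) = 3u^2 - u + 4.
Then q(-7) = 158.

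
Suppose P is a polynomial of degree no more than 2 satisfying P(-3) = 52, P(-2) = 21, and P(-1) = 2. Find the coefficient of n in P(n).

-1

Write P(n) = an^2 + bn + c. Substituting each data point gives a linear system:
  9a - 3b + c = 52
  4a - 2b + c = 21
  a - b + c = 2
Solving the system yields a = 6, b = -1, c = -5.
So P(n) = 6n² - n - 5.
The coefficient of n is -1.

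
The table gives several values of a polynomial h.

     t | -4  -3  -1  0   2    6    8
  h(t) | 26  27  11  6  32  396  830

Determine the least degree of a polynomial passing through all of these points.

3

Divided differences on the nodes -4, -3, -1, 0, 2, 6, 8:
  order 0: 26  27  11  6  32  396  830
  order 1: 1  -8  -5  13  91  217
  order 2: -3  1  6  13  21
  order 3: 1  1  1  1
  order 4: 0  0  0
  order 5: 0  0
  order 6: 0
The order-3 divided differences are all 1 (nonzero) and every higher order vanishes, so the data lies on a polynomial of degree exactly 3.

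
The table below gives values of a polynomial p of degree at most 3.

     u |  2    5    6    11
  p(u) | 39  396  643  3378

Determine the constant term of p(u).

1

Write p(u) = au^3 + bu^2 + cu + d. Substituting each data point gives a linear system:
  8a + 4b + 2c + d = 39
  125a + 25b + 5c + d = 396
  216a + 36b + 6c + d = 643
  1331a + 121b + 11c + d = 3378
Solving the system yields a = 2, b = 6, c = -1, d = 1.
So p(u) = 2u³ + 6u² - u + 1.
The constant term is 1.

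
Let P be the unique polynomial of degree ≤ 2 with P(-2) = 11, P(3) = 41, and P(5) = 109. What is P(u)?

P(u) = 4u^2 + 2u - 1

Using the Lagrange interpolation formula with nodes -2, 3, 5:
  L_0(u) = (u - 3)(u - 5) / 35
  L_1(u) = (u + 2)(u - 5) / -10
  L_2(u) = (u + 2)(u - 3) / 14
Then P(u) = 11·L_0(u) + 41·L_1(u) + 109·L_2(u).
Expanding and collecting terms gives P(u) = 4u^2 + 2u - 1.
Check: P(3) = 41. ✓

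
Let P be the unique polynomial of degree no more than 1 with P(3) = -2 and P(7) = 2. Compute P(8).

Write P(u) = au + b. Substituting each data point gives a linear system:
  3a + b = -2
  7a + b = 2
Solving the system yields a = 1, b = -5.
So P(u) = u - 5.
Then P(8) = 3.

3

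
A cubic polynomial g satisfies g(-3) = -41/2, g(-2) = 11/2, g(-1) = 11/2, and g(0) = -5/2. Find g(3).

211/2

Using the Lagrange interpolation formula with nodes -3, -2, -1, 0:
  L_0(u) = (u + 2)(u + 1)u / -6
  L_1(u) = (u + 3)(u + 1)u / 2
  L_2(u) = (u + 3)(u + 2)u / -2
  L_3(u) = (u + 3)(u + 2)(u + 1) / 6
Then g(u) = -41/2·L_0(u) + 11/2·L_1(u) + 11/2·L_2(u) - 5/2·L_3(u).
Expanding and collecting terms gives g(u) = 3u^3 + 5u^2 - 6u - 5/2.
Evaluating at u = 3: g(3) = 211/2.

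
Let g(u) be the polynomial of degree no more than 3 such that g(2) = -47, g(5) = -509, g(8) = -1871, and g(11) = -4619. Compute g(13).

Using the Lagrange interpolation formula with nodes 2, 5, 8, 11:
  L_0(u) = (u - 5)(u - 8)(u - 11) / -162
  L_1(u) = (u - 2)(u - 8)(u - 11) / 54
  L_2(u) = (u - 2)(u - 5)(u - 11) / -54
  L_3(u) = (u - 2)(u - 5)(u - 8) / 162
Then g(u) = -47·L_0(u) - 509·L_1(u) - 1871·L_2(u) - 4619·L_3(u).
Expanding and collecting terms gives g(u) = -3u^3 - 5u^2 - 2u + 1.
Evaluating at u = 13: g(13) = -7461.

-7461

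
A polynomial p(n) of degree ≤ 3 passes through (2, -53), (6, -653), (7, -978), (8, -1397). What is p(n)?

p(n) = -2n^3 - 5n^2 - 6n - 5

Write p(n) = an^3 + bn^2 + cn + d. Substituting each data point gives a linear system:
  8a + 4b + 2c + d = -53
  216a + 36b + 6c + d = -653
  343a + 49b + 7c + d = -978
  512a + 64b + 8c + d = -1397
Solving the system yields a = -2, b = -5, c = -6, d = -5.
So p(n) = -2n^3 - 5n^2 - 6n - 5.
Check: p(8) = -1397. ✓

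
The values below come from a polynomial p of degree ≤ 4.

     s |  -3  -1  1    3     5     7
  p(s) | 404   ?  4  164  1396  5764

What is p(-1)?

The 5 known points determine the degree-4 polynomial uniquely.
Write p(s) = as^4 + bs^3 + cs^2 + ds + e. Substituting each data point gives a linear system:
  81a - 27b + 9c - 3d + e = 404
  a + b + c + d + e = 4
  81a + 27b + 9c + 3d + e = 164
  625a + 125b + 25c + 5d + e = 1396
  2401a + 343b + 49c + 7d + e = 5764
Solving the system yields a = 3, b = -5, c = 5, d = 5, e = -4.
So p(s) = 3s⁴ - 5s³ + 5s² + 5s - 4.
Then p(-1) = 4.

4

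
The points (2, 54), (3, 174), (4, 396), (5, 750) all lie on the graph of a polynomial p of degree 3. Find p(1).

Write p(t) = at^3 + bt^2 + ct + d. Substituting each data point gives a linear system:
  8a + 4b + 2c + d = 54
  27a + 9b + 3c + d = 174
  64a + 16b + 4c + d = 396
  125a + 25b + 5c + d = 750
Solving the system yields a = 5, b = 6, c = -5, d = 0.
So p(t) = 5t^3 + 6t^2 - 5t.
Then p(1) = 6.

6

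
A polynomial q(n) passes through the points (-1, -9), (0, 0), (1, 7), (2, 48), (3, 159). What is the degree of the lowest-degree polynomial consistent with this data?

Forward differences of the values at n = -1, 0, 1, 2, 3:
  q  : -9  0  7  48  159
  Δ  : 9  7  41  111
  Δ^2: -2  34  70
  Δ^3: 36  36
  Δ^4: 0
The third differences are constant (36) and nonzero, while all higher differences vanish, so the minimal degree is 3.

3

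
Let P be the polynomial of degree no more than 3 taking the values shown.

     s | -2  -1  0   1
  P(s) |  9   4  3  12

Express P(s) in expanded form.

Using the Lagrange interpolation formula with nodes -2, -1, 0, 1:
  L_0(s) = (s + 1)s(s - 1) / -6
  L_1(s) = (s + 2)s(s - 1) / 2
  L_2(s) = (s + 2)(s + 1)(s - 1) / -2
  L_3(s) = (s + 2)(s + 1)s / 6
Then P(s) = 9·L_0(s) + 4·L_1(s) + 3·L_2(s) + 12·L_3(s).
Expanding and collecting terms gives P(s) = s^3 + 5s^2 + 3s + 3.
Check: P(-2) = 9. ✓

P(s) = s^3 + 5s^2 + 3s + 3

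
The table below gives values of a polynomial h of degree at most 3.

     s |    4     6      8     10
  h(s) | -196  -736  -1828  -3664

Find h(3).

Write h(s) = as^3 + bs^2 + cs + d. Substituting each data point gives a linear system:
  64a + 16b + 4c + d = -196
  216a + 36b + 6c + d = -736
  512a + 64b + 8c + d = -1828
  1000a + 100b + 10c + d = -3664
Solving the system yields a = -4, b = 3, c = 4, d = -4.
So h(s) = -4s^3 + 3s^2 + 4s - 4.
Then h(3) = -73.

-73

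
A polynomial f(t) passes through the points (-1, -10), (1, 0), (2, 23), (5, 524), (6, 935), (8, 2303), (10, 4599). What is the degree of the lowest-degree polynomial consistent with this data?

3

Divided differences on the nodes -1, 1, 2, 5, 6, 8, 10:
  order 0: -10  0  23  524  935  2303  4599
  order 1: 5  23  167  411  684  1148
  order 2: 6  36  61  91  116
  order 3: 5  5  5  5
  order 4: 0  0  0
  order 5: 0  0
  order 6: 0
The order-3 divided differences are all 5 (nonzero) and every higher order vanishes, so the data lies on a polynomial of degree exactly 3.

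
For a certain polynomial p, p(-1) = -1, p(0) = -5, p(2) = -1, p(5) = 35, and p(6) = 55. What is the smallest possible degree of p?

2

Divided differences on the nodes -1, 0, 2, 5, 6:
  order 0: -1  -5  -1  35  55
  order 1: -4  2  12  20
  order 2: 2  2  2
  order 3: 0  0
  order 4: 0
The order-2 divided differences are all 2 (nonzero) and every higher order vanishes, so the data lies on a polynomial of degree exactly 2.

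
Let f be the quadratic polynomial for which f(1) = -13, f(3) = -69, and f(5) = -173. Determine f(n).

f(n) = -6n^2 - 4n - 3

Write f(n) = an^2 + bn + c. Substituting each data point gives a linear system:
  a + b + c = -13
  9a + 3b + c = -69
  25a + 5b + c = -173
Solving the system yields a = -6, b = -4, c = -3.
So f(n) = -6n² - 4n - 3.
Check: f(1) = -13. ✓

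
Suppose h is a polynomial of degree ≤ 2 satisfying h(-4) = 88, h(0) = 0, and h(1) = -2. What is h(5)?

70

Using the Lagrange interpolation formula with nodes -4, 0, 1:
  L_0(t) = t(t - 1) / 20
  L_1(t) = (t + 4)(t - 1) / -4
  L_2(t) = (t + 4)t / 5
Then h(t) = 88·L_0(t) + 0·L_1(t) - 2·L_2(t).
Expanding and collecting terms gives h(t) = 4t^2 - 6t.
Evaluating at t = 5: h(5) = 70.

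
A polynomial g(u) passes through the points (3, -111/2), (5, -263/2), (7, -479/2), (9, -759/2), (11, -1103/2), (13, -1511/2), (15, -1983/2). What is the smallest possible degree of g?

2

Forward differences of the values at u = 3, 5, 7, 9, 11, 13, 15:
  g  : -111/2  -263/2  -479/2  -759/2  -1103/2  -1511/2  -1983/2
  Δ  : -76  -108  -140  -172  -204  -236
  Δ^2: -32  -32  -32  -32  -32
  Δ^3: 0  0  0  0
  Δ^4: 0  0  0
  Δ^5: 0  0
  Δ^6: 0
The second differences are constant (-32) and nonzero, while all higher differences vanish, so the minimal degree is 2.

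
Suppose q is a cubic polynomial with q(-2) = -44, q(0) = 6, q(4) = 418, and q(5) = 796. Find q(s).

q(s) = 6s^3 + s^2 + 3s + 6

Using the Lagrange interpolation formula with nodes -2, 0, 4, 5:
  L_0(s) = s(s - 4)(s - 5) / -84
  L_1(s) = (s + 2)(s - 4)(s - 5) / 40
  L_2(s) = (s + 2)s(s - 5) / -24
  L_3(s) = (s + 2)s(s - 4) / 35
Then q(s) = -44·L_0(s) + 6·L_1(s) + 418·L_2(s) + 796·L_3(s).
Expanding and collecting terms gives q(s) = 6s^3 + s^2 + 3s + 6.
Check: q(4) = 418. ✓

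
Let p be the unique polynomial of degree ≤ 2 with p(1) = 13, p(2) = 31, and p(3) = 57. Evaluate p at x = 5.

133

Using the Lagrange interpolation formula with nodes 1, 2, 3:
  L_0(x) = (x - 2)(x - 3) / 2
  L_1(x) = (x - 1)(x - 3) / -1
  L_2(x) = (x - 1)(x - 2) / 2
Then p(x) = 13·L_0(x) + 31·L_1(x) + 57·L_2(x).
Expanding and collecting terms gives p(x) = 4x² + 6x + 3.
Evaluating at x = 5: p(5) = 133.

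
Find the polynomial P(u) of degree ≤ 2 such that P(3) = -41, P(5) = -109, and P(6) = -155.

P(u) = -4u^2 - 2u + 1

Using the Lagrange interpolation formula with nodes 3, 5, 6:
  L_0(u) = (u - 5)(u - 6) / 6
  L_1(u) = (u - 3)(u - 6) / -2
  L_2(u) = (u - 3)(u - 5) / 3
Then P(u) = -41·L_0(u) - 109·L_1(u) - 155·L_2(u).
Expanding and collecting terms gives P(u) = -4u^2 - 2u + 1.
Check: P(6) = -155. ✓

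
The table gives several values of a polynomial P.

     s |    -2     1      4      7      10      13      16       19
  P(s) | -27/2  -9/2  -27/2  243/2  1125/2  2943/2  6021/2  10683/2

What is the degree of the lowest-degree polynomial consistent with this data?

Forward differences of the values at s = -2, 1, 4, 7, 10, 13, 16, 19:
  P  : -27/2  -9/2  -27/2  243/2  1125/2  2943/2  6021/2  10683/2
  Δ  : 9  -9  135  441  909  1539  2331
  Δ^2: -18  144  306  468  630  792
  Δ^3: 162  162  162  162  162
  Δ^4: 0  0  0  0
  Δ^5: 0  0  0
  Δ^6: 0  0
  Δ^7: 0
The third differences are constant (162) and nonzero, while all higher differences vanish, so the minimal degree is 3.

3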